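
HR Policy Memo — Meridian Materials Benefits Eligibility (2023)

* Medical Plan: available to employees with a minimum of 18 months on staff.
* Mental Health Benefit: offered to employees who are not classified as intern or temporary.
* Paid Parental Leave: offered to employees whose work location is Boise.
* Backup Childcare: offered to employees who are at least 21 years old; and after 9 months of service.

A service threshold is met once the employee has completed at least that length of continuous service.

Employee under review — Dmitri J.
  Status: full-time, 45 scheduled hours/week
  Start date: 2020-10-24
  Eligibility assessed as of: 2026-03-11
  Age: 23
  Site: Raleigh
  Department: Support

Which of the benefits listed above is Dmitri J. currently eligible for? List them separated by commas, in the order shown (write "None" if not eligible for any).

Medical Plan, Mental Health Benefit, Backup Childcare

Service from 2020-10-24 to 2026-03-11: 1964 days.
Medical Plan — service 1964 days ≥ 18 months (≈540 days) ✓ → eligible.
Mental Health Benefit — status full-time ✓ (not excluded) → eligible.
Paid Parental Leave — site Raleigh ✗ (not Boise) → not eligible.
Backup Childcare — age 23 ≥ 21 ✓; service 1964 days ≥ 9 months (≈270 days) ✓ → eligible.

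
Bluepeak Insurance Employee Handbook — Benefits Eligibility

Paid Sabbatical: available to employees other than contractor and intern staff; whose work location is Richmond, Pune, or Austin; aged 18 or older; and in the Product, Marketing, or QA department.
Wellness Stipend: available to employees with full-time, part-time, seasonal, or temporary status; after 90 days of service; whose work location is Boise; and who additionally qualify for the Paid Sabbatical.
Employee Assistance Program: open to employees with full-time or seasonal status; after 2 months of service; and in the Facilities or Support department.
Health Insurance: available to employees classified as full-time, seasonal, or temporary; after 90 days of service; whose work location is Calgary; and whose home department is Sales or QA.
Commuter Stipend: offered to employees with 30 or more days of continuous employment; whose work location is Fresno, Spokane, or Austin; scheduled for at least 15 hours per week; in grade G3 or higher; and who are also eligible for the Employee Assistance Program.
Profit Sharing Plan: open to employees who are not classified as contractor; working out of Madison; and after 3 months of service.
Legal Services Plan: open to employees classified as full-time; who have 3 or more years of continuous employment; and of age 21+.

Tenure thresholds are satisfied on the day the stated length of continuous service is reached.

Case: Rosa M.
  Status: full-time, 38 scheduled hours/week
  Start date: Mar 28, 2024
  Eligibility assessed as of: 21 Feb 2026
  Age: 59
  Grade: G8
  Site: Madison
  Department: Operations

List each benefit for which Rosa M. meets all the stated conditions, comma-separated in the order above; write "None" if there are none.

Profit Sharing Plan

Service from Mar 28, 2024 to 21 Feb 2026: 695 days.
Paid Sabbatical — status full-time ✓ (not excluded); site Madison ✗ (not Richmond, Pune, or Austin) → not eligible.
Wellness Stipend — status full-time ✓; service 695 days ≥ 90 days ✓; site Madison ✗ (not Boise) → not eligible.
Employee Assistance Program — status full-time ✓; service 695 days ≥ 2 months (≈60 days) ✓; dept Operations ✗ → not eligible.
Health Insurance — status full-time ✓; service 695 days ≥ 90 days ✓; site Madison ✗ (not Calgary) → not eligible.
Commuter Stipend — service 695 days ≥ 30 days ✓; site Madison ✗ (not Fresno, Spokane, or Austin) → not eligible.
Profit Sharing Plan — status full-time ✓ (not excluded); site Madison ✓; service 695 days ≥ 3 months (≈90 days) ✓ → eligible.
Legal Services Plan — status full-time ✓; service 695 days < 3 years (≈1095 days) ✗ → not eligible.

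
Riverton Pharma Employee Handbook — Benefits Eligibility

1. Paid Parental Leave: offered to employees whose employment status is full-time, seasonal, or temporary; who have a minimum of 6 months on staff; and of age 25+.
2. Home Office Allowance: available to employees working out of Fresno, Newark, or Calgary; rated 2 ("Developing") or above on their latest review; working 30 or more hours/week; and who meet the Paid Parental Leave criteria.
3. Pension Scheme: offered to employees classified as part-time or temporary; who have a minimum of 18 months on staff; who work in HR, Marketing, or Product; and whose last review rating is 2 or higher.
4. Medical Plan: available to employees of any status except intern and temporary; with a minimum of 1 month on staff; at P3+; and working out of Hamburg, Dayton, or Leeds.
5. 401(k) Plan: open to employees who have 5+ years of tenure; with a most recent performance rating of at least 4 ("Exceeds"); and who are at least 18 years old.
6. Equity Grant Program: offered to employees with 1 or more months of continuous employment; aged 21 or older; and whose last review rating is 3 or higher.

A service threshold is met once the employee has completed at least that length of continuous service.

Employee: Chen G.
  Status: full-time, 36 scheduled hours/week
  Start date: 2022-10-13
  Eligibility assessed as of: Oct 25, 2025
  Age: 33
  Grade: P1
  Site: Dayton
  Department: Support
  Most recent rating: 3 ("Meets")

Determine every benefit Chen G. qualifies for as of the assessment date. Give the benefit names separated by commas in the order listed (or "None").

Service from 2022-10-13 to Oct 25, 2025: 1108 days.
Paid Parental Leave — status full-time ✓; service 1108 days ≥ 6 months (≈180 days) ✓; age 33 ≥ 25 ✓ → eligible.
Home Office Allowance — site Dayton ✗ (not Fresno, Newark, or Calgary) → not eligible.
Pension Scheme — status full-time ✗ (requires part-time or temporary) → not eligible.
Medical Plan — status full-time ✓ (not excluded); service 1108 days ≥ 1 month (≈30 days) ✓; grade P1 < P3 ✗ → not eligible.
401(k) Plan — service 1108 days < 5 years (≈1825 days) ✗ → not eligible.
Equity Grant Program — service 1108 days ≥ 1 month (≈30 days) ✓; age 33 ≥ 21 ✓; rating 3 ≥ 3 ✓ → eligible.

Paid Parental Leave, Equity Grant Program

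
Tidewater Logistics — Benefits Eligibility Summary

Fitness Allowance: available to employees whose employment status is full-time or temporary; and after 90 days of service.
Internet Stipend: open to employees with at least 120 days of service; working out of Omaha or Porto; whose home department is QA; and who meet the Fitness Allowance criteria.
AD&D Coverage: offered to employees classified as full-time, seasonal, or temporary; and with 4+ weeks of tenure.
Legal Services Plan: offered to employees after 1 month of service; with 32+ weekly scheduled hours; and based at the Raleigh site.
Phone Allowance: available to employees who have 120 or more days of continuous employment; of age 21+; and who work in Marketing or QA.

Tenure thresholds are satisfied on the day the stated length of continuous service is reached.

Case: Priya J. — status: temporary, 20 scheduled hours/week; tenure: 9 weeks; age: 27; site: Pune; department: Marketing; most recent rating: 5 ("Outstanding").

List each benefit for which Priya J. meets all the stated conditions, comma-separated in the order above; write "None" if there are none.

Fitness Allowance — status temporary ✓; service 9 weeks < 90 days ✗ → not eligible.
Internet Stipend — service 9 weeks < 120 days ✗ → not eligible.
AD&D Coverage — status temporary ✓; service 9 weeks ≥ 4 weeks ✓ → eligible.
Legal Services Plan — service 9 weeks ≥ 1 month (≈30 days) ✓; 20 hrs/wk < 32 ✗ → not eligible.
Phone Allowance — service 9 weeks < 120 days ✗ → not eligible.

AD&D Coverage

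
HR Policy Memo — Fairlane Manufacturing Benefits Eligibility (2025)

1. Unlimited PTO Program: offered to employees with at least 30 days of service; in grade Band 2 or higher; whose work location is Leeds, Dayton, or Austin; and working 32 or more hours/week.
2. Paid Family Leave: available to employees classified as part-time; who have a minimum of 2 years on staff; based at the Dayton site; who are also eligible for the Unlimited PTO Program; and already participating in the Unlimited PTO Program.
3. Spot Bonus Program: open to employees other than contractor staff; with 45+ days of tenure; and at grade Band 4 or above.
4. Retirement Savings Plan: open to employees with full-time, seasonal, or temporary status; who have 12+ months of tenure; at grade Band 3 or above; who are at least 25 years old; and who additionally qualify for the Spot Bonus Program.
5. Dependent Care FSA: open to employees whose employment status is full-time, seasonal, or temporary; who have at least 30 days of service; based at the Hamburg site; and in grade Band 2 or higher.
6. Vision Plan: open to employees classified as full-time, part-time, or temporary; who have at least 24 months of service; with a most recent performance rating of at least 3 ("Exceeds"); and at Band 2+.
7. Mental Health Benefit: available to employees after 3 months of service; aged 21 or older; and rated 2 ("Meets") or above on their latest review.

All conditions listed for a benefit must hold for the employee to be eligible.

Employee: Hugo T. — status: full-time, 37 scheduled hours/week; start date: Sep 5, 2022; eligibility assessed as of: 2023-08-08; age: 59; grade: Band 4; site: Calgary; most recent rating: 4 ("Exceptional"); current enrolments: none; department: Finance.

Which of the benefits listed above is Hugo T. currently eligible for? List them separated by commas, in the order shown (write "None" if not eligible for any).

Service from Sep 5, 2022 to 2023-08-08: 337 days.
Unlimited PTO Program — service 337 days ≥ 30 days ✓; grade Band 4 ≥ Band 2 ✓; site Calgary ✗ (not Leeds, Dayton, or Austin) → not eligible.
Paid Family Leave — status full-time ✗ (requires part-time) → not eligible.
Spot Bonus Program — status full-time ✓ (not excluded); service 337 days ≥ 45 days ✓; grade Band 4 ≥ Band 4 ✓ → eligible.
Retirement Savings Plan — status full-time ✓; service 337 days < 12 months (≈360 days) ✗ → not eligible.
Dependent Care FSA — status full-time ✓; service 337 days ≥ 30 days ✓; site Calgary ✗ (not Hamburg) → not eligible.
Vision Plan — status full-time ✓; service 337 days < 24 months (≈720 days) ✗ → not eligible.
Mental Health Benefit — service 337 days ≥ 3 months (≈90 days) ✓; age 59 ≥ 21 ✓; rating 4 ≥ 2 ✓ → eligible.

Spot Bonus Program, Mental Health Benefit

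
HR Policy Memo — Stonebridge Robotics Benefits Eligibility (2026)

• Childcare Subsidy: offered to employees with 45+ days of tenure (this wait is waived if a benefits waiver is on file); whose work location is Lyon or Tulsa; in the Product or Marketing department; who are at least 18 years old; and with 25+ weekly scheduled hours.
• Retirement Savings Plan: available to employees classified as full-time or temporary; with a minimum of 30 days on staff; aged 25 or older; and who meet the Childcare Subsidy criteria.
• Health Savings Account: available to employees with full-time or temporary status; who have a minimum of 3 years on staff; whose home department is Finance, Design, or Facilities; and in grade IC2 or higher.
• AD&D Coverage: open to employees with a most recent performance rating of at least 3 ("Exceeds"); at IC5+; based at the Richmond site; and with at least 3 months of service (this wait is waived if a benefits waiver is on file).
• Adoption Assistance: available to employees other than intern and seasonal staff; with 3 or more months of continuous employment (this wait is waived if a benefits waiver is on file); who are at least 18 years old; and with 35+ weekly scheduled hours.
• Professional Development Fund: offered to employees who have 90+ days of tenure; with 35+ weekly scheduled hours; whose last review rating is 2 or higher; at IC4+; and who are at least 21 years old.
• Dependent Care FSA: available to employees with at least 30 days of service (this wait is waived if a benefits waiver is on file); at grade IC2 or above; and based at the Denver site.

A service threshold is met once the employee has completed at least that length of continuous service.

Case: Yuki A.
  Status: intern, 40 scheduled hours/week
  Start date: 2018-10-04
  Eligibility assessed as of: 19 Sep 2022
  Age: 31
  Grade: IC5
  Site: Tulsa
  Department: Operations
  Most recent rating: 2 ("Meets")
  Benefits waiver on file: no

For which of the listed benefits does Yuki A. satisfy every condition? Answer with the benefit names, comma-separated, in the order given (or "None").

Service from 2018-10-04 to 19 Sep 2022: 1446 days.
Childcare Subsidy — no waiver, service 1446 days ≥ 45 days ✓; site Tulsa ✓; dept Operations ✗ → not eligible.
Retirement Savings Plan — status intern ✗ (requires full-time or temporary) → not eligible.
Health Savings Account — status intern ✗ (requires full-time or temporary) → not eligible.
AD&D Coverage — rating 2 < 3 ✗ → not eligible.
Adoption Assistance — status intern ✗ (excluded) → not eligible.
Professional Development Fund — service 1446 days ≥ 90 days ✓; 40 hrs/wk ≥ 35 ✓; rating 2 ≥ 2 ✓; grade IC5 ≥ IC4 ✓; age 31 ≥ 21 ✓ → eligible.
Dependent Care FSA — no waiver, service 1446 days ≥ 30 days ✓; grade IC5 ≥ IC2 ✓; site Tulsa ✗ (not Denver) → not eligible.

Professional Development Fund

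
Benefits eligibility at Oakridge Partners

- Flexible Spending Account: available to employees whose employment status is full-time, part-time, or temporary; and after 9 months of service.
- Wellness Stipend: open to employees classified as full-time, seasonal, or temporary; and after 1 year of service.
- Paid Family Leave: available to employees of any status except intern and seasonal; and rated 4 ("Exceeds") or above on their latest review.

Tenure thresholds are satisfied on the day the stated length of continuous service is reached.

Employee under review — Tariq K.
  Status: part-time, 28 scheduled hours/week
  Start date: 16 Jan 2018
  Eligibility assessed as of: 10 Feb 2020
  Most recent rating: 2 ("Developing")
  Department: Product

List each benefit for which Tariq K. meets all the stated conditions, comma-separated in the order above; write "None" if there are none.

Flexible Spending Account

Service from 16 Jan 2018 to 10 Feb 2020: 755 days.
Flexible Spending Account — status part-time ✓; service 755 days ≥ 9 months (≈270 days) ✓ → eligible.
Wellness Stipend — status part-time ✗ (requires full-time, seasonal, or temporary) → not eligible.
Paid Family Leave — status part-time ✓ (not excluded); rating 2 < 4 ✗ → not eligible.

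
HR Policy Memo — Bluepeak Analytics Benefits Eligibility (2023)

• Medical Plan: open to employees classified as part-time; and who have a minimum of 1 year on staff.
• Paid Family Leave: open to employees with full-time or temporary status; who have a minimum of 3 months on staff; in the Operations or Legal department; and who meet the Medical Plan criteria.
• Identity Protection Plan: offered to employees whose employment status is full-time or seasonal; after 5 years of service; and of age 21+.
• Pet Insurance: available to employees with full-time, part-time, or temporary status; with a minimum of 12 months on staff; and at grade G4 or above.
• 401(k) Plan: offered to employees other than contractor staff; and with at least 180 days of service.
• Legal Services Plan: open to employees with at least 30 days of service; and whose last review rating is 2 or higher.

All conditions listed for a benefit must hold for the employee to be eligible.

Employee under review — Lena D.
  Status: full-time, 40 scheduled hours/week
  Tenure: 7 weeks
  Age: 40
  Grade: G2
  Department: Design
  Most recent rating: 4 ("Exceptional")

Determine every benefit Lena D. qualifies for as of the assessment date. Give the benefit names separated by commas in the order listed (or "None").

Medical Plan — status full-time ✗ (requires part-time) → not eligible.
Paid Family Leave — status full-time ✓; service 7 weeks < 3 months (≈90 days) ✗ → not eligible.
Identity Protection Plan — status full-time ✓; service 7 weeks < 5 years (≈1825 days) ✗ → not eligible.
Pet Insurance — status full-time ✓; service 7 weeks < 12 months (≈360 days) ✗ → not eligible.
401(k) Plan — status full-time ✓ (not excluded); service 7 weeks < 180 days ✗ → not eligible.
Legal Services Plan — service 7 weeks ≥ 30 days ✓; rating 4 ≥ 2 ✓ → eligible.

Legal Services Plan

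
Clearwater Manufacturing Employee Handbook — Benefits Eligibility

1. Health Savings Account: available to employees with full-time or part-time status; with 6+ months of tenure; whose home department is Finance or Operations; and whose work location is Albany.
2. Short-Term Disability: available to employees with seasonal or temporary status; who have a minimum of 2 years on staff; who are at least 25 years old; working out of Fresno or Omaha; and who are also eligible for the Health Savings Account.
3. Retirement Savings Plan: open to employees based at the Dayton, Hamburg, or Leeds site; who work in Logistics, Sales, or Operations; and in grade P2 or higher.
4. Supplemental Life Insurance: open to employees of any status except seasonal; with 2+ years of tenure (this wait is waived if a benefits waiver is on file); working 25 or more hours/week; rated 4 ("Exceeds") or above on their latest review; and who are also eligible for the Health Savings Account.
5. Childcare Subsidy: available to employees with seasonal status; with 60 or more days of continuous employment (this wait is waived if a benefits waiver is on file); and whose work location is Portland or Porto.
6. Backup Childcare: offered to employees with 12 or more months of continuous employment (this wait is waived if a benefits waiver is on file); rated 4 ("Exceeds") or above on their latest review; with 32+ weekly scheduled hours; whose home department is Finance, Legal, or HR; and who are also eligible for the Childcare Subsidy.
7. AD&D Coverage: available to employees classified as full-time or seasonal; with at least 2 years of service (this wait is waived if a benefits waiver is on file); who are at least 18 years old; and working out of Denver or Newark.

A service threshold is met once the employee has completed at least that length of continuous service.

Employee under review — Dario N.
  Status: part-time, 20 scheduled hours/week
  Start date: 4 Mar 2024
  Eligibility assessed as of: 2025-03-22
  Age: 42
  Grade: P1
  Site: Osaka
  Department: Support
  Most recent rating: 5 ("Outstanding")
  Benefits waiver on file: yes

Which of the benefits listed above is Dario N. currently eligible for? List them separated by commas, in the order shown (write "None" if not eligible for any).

None

Service from 4 Mar 2024 to 2025-03-22: 383 days.
Health Savings Account — status part-time ✓; service 383 days ≥ 6 months (≈180 days) ✓; dept Support ✗ → not eligible.
Short-Term Disability — status part-time ✗ (requires seasonal or temporary) → not eligible.
Retirement Savings Plan — site Osaka ✗ (not Dayton, Hamburg, or Leeds) → not eligible.
Supplemental Life Insurance — status part-time ✓ (not excluded); benefits waiver on file ✓; 20 hrs/wk < 25 ✗ → not eligible.
Childcare Subsidy — status part-time ✗ (requires seasonal) → not eligible.
Backup Childcare — benefits waiver on file ✓; rating 5 ≥ 4 ✓; 20 hrs/wk < 32 ✗ → not eligible.
AD&D Coverage — status part-time ✗ (requires full-time or seasonal) → not eligible.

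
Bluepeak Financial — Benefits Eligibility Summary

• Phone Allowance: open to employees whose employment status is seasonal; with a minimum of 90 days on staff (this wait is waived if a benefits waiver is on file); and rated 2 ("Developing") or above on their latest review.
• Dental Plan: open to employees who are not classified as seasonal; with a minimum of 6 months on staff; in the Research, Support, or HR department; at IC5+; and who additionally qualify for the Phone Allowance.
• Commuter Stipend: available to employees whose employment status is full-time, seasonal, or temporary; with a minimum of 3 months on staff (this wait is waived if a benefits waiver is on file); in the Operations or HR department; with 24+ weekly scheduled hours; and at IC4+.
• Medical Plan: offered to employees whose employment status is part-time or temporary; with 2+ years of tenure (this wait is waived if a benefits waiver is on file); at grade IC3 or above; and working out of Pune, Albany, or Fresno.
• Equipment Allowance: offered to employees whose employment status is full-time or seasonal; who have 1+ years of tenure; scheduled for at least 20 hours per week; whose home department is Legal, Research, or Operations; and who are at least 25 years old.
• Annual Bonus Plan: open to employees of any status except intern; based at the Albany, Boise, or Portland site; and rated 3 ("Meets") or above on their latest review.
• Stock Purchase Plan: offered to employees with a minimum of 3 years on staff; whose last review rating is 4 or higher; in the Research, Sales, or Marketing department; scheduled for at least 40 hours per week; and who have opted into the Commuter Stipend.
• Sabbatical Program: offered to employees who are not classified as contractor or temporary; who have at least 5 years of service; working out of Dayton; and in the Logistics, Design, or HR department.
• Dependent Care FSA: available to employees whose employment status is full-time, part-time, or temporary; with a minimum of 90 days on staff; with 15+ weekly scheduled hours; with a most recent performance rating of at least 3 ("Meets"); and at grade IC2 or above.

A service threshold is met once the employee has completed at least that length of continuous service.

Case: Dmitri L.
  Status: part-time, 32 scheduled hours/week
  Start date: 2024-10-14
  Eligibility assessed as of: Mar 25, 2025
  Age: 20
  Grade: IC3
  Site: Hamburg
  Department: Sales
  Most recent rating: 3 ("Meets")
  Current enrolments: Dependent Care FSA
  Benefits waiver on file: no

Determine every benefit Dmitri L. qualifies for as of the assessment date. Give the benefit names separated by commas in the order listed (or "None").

Dependent Care FSA

Service from 2024-10-14 to Mar 25, 2025: 162 days.
Phone Allowance — status part-time ✗ (requires seasonal) → not eligible.
Dental Plan — status part-time ✓ (not excluded); service 162 days < 6 months (≈180 days) ✗ → not eligible.
Commuter Stipend — status part-time ✗ (requires full-time, seasonal, or temporary) → not eligible.
Medical Plan — status part-time ✓; no waiver, service 162 days < 2 years (≈730 days) ✗ → not eligible.
Equipment Allowance — status part-time ✗ (requires full-time or seasonal) → not eligible.
Annual Bonus Plan — status part-time ✓ (not excluded); site Hamburg ✗ (not Albany, Boise, or Portland) → not eligible.
Stock Purchase Plan — service 162 days < 3 years (≈1095 days) ✗ → not eligible.
Sabbatical Program — status part-time ✓ (not excluded); service 162 days < 5 years (≈1825 days) ✗ → not eligible.
Dependent Care FSA — status part-time ✓; service 162 days ≥ 90 days ✓; 32 hrs/wk ≥ 15 ✓; rating 3 ≥ 3 ✓; grade IC3 ≥ IC2 ✓ → eligible.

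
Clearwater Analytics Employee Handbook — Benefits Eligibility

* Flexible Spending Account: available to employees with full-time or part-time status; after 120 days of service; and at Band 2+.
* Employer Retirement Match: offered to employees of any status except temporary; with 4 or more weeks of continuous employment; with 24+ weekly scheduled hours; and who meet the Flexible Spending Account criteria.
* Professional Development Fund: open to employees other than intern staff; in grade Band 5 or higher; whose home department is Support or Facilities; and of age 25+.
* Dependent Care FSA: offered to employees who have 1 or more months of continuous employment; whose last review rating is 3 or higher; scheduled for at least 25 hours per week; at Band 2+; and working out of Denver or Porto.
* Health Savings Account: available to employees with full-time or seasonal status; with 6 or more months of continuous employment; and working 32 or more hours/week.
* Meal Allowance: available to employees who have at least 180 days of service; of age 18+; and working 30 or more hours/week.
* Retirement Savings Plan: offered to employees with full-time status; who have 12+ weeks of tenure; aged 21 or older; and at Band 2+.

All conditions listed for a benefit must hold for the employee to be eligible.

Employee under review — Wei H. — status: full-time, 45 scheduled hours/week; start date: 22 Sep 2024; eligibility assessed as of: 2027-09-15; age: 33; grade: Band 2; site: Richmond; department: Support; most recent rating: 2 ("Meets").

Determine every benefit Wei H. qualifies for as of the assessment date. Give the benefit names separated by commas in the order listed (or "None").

Service from 22 Sep 2024 to 2027-09-15: 1088 days.
Flexible Spending Account — status full-time ✓; service 1088 days ≥ 120 days ✓; grade Band 2 ≥ Band 2 ✓ → eligible.
Employer Retirement Match — status full-time ✓ (not excluded); service 1088 days ≥ 4 weeks (≈28 days) ✓; 45 hrs/wk ≥ 24 ✓; eligible for Flexible Spending Account ✓ → eligible.
Professional Development Fund — status full-time ✓ (not excluded); grade Band 2 < Band 5 ✗ → not eligible.
Dependent Care FSA — service 1088 days ≥ 1 month (≈30 days) ✓; rating 2 < 3 ✗ → not eligible.
Health Savings Account — status full-time ✓; service 1088 days ≥ 6 months (≈180 days) ✓; 45 hrs/wk ≥ 32 ✓ → eligible.
Meal Allowance — service 1088 days ≥ 180 days ✓; age 33 ≥ 18 ✓; 45 hrs/wk ≥ 30 ✓ → eligible.
Retirement Savings Plan — status full-time ✓; service 1088 days ≥ 12 weeks (≈84 days) ✓; age 33 ≥ 21 ✓; grade Band 2 ≥ Band 2 ✓ → eligible.

Flexible Spending Account, Employer Retirement Match, Health Savings Account, Meal Allowance, Retirement Savings Plan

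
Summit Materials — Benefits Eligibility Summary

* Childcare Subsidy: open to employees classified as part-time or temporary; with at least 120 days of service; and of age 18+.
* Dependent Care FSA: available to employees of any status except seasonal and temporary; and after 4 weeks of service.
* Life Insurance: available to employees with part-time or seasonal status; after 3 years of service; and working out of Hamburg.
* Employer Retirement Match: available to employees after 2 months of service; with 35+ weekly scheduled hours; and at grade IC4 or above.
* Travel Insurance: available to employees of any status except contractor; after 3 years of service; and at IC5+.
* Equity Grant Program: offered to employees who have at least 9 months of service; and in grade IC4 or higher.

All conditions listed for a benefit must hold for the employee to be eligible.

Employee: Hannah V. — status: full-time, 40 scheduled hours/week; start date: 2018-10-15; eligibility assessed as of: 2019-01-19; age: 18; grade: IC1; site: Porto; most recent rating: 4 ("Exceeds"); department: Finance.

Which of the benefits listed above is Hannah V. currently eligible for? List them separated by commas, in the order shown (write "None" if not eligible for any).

Dependent Care FSA

Service from 2018-10-15 to 2019-01-19: 96 days.
Childcare Subsidy — status full-time ✗ (requires part-time or temporary) → not eligible.
Dependent Care FSA — status full-time ✓ (not excluded); service 96 days ≥ 4 weeks (≈28 days) ✓ → eligible.
Life Insurance — status full-time ✗ (requires part-time or seasonal) → not eligible.
Employer Retirement Match — service 96 days ≥ 2 months (≈60 days) ✓; 40 hrs/wk ≥ 35 ✓; grade IC1 < IC4 ✗ → not eligible.
Travel Insurance — status full-time ✓ (not excluded); service 96 days < 3 years (≈1095 days) ✗ → not eligible.
Equity Grant Program — service 96 days < 9 months (≈270 days) ✗ → not eligible.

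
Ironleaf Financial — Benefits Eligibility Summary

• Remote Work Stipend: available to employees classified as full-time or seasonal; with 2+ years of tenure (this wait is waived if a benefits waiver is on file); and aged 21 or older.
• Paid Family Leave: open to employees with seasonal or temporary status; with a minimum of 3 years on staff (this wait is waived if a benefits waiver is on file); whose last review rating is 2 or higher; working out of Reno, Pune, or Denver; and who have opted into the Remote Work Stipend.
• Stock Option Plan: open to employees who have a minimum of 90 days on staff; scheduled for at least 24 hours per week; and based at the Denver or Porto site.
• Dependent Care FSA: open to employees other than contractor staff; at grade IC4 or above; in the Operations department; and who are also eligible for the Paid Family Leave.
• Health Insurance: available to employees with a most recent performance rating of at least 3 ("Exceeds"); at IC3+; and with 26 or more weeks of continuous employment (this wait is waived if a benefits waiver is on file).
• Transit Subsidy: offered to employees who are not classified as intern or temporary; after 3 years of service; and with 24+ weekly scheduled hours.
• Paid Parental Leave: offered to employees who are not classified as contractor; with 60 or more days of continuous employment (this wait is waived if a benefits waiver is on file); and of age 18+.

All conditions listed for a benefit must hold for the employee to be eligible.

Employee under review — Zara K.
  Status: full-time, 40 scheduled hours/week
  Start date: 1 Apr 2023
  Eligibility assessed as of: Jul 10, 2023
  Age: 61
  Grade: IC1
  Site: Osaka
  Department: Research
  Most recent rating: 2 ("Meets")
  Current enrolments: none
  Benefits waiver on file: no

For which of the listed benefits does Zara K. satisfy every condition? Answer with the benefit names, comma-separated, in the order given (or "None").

Paid Parental Leave

Service from 1 Apr 2023 to Jul 10, 2023: 100 days.
Remote Work Stipend — status full-time ✓; no waiver, service 100 days < 2 years (≈730 days) ✗ → not eligible.
Paid Family Leave — status full-time ✗ (requires seasonal or temporary) → not eligible.
Stock Option Plan — service 100 days ≥ 90 days ✓; 40 hrs/wk ≥ 24 ✓; site Osaka ✗ (not Denver or Porto) → not eligible.
Dependent Care FSA — status full-time ✓ (not excluded); grade IC1 < IC4 ✗ → not eligible.
Health Insurance — rating 2 < 3 ✗ → not eligible.
Transit Subsidy — status full-time ✓ (not excluded); service 100 days < 3 years (≈1095 days) ✗ → not eligible.
Paid Parental Leave — status full-time ✓ (not excluded); no waiver, service 100 days ≥ 60 days ✓; age 61 ≥ 18 ✓ → eligible.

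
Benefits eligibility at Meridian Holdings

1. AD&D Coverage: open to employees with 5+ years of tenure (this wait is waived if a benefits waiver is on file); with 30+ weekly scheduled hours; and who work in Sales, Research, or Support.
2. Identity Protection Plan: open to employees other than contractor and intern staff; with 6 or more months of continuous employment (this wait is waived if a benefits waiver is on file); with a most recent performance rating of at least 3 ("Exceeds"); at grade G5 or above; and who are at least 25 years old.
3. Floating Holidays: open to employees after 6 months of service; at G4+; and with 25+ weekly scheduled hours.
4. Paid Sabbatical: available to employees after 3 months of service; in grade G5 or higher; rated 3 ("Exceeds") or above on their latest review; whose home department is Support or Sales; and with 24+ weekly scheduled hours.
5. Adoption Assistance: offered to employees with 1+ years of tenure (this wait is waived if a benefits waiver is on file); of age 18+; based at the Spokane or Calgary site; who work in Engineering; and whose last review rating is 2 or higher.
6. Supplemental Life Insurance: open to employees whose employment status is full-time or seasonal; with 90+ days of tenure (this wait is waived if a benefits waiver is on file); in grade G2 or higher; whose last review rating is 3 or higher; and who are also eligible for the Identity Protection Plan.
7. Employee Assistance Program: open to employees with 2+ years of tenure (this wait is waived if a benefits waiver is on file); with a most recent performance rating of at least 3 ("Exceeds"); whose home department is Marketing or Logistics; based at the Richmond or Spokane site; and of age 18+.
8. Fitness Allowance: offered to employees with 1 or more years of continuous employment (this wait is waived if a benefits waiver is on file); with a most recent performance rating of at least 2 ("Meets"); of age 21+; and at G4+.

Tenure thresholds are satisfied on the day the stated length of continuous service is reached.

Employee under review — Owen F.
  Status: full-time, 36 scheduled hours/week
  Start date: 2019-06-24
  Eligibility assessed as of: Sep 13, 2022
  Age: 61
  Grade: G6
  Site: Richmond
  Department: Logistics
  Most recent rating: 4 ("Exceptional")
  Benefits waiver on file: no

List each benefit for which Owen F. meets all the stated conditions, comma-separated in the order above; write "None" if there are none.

Identity Protection Plan, Floating Holidays, Supplemental Life Insurance, Employee Assistance Program, Fitness Allowance

Service from 2019-06-24 to Sep 13, 2022: 1177 days.
AD&D Coverage — no waiver, service 1177 days < 5 years (≈1825 days) ✗ → not eligible.
Identity Protection Plan — status full-time ✓ (not excluded); no waiver, service 1177 days ≥ 6 months (≈180 days) ✓; rating 4 ≥ 3 ✓; grade G6 ≥ G5 ✓; age 61 ≥ 25 ✓ → eligible.
Floating Holidays — service 1177 days ≥ 6 months (≈180 days) ✓; grade G6 ≥ G4 ✓; 36 hrs/wk ≥ 25 ✓ → eligible.
Paid Sabbatical — service 1177 days ≥ 3 months (≈90 days) ✓; grade G6 ≥ G5 ✓; rating 4 ≥ 3 ✓; dept Logistics ✗ → not eligible.
Adoption Assistance — no waiver, service 1177 days ≥ 1 year (≈365 days) ✓; age 61 ≥ 18 ✓; site Richmond ✗ (not Spokane or Calgary) → not eligible.
Supplemental Life Insurance — status full-time ✓; no waiver, service 1177 days ≥ 90 days ✓; grade G6 ≥ G2 ✓; rating 4 ≥ 3 ✓; eligible for Identity Protection Plan ✓ → eligible.
Employee Assistance Program — no waiver, service 1177 days ≥ 2 years (≈730 days) ✓; rating 4 ≥ 3 ✓; dept Logistics ✓; site Richmond ✓; age 61 ≥ 18 ✓ → eligible.
Fitness Allowance — no waiver, service 1177 days ≥ 1 year (≈365 days) ✓; rating 4 ≥ 2 ✓; age 61 ≥ 21 ✓; grade G6 ≥ G4 ✓ → eligible.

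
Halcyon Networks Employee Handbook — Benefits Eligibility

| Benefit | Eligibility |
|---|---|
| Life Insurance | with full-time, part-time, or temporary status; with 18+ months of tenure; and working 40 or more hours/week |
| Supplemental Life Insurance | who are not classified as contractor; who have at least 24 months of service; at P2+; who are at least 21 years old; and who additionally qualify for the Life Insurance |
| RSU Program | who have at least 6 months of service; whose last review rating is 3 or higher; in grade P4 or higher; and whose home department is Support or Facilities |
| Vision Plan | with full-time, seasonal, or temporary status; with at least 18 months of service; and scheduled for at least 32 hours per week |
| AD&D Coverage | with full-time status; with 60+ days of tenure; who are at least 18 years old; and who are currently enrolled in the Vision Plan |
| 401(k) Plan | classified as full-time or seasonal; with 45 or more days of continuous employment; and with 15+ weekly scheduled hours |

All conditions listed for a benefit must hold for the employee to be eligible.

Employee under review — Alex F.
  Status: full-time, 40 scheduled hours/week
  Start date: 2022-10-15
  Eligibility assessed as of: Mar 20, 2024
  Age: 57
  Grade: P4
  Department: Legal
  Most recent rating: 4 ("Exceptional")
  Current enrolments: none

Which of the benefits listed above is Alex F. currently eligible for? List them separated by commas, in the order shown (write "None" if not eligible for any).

Service from 2022-10-15 to Mar 20, 2024: 522 days.
Life Insurance — status full-time ✓; service 522 days < 18 months (≈540 days) ✗ → not eligible.
Supplemental Life Insurance — status full-time ✓ (not excluded); service 522 days < 24 months (≈720 days) ✗ → not eligible.
RSU Program — service 522 days ≥ 6 months (≈180 days) ✓; rating 4 ≥ 3 ✓; grade P4 ≥ P4 ✓; dept Legal ✗ → not eligible.
Vision Plan — status full-time ✓; service 522 days < 18 months (≈540 days) ✗ → not eligible.
AD&D Coverage — status full-time ✓; service 522 days ≥ 60 days ✓; age 57 ≥ 18 ✓; not enrolled in Vision Plan ✗ → not eligible.
401(k) Plan — status full-time ✓; service 522 days ≥ 45 days ✓; 40 hrs/wk ≥ 15 ✓ → eligible.

401(k) Plan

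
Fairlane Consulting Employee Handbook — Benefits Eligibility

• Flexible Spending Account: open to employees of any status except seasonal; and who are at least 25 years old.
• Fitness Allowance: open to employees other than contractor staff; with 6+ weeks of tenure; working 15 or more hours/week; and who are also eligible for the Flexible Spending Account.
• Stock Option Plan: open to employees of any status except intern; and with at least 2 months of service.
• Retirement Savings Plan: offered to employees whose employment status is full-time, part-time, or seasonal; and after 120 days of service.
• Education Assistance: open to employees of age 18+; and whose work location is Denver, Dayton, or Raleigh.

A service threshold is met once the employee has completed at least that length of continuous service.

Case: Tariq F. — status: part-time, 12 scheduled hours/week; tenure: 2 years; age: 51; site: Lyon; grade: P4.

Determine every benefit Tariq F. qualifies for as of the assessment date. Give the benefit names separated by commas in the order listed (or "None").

Flexible Spending Account, Stock Option Plan, Retirement Savings Plan

Flexible Spending Account — status part-time ✓ (not excluded); age 51 ≥ 25 ✓ → eligible.
Fitness Allowance — status part-time ✓ (not excluded); service 2 years ≥ 6 weeks (≈42 days) ✓; 12 hrs/wk < 15 ✗ → not eligible.
Stock Option Plan — status part-time ✓ (not excluded); service 2 years ≥ 2 months (≈60 days) ✓ → eligible.
Retirement Savings Plan — status part-time ✓; service 2 years ≥ 120 days ✓ → eligible.
Education Assistance — age 51 ≥ 18 ✓; site Lyon ✗ (not Denver, Dayton, or Raleigh) → not eligible.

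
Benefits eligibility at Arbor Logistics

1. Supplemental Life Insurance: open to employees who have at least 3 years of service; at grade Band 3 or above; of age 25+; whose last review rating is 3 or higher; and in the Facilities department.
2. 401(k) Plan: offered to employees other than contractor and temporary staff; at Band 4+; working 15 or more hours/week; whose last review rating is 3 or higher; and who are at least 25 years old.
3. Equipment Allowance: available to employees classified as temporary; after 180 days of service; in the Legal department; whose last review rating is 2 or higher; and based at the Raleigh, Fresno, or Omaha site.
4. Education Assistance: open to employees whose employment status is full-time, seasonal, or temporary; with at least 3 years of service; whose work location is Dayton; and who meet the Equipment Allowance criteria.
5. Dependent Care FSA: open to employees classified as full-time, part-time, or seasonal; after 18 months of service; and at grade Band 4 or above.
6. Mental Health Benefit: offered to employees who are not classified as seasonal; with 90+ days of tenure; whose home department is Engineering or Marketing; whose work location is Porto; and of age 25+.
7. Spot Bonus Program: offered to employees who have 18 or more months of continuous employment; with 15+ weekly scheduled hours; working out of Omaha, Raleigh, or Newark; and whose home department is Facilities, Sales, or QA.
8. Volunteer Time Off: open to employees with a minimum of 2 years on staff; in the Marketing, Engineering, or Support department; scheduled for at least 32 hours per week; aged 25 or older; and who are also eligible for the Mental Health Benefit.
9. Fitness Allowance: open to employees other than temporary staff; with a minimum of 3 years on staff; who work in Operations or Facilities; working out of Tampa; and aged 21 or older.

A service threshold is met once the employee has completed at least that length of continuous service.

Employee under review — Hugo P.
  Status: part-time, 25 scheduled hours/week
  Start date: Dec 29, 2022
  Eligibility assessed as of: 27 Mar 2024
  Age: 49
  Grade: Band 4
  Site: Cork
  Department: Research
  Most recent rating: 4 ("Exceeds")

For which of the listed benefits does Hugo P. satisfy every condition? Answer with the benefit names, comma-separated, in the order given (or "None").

Service from Dec 29, 2022 to 27 Mar 2024: 454 days.
Supplemental Life Insurance — service 454 days < 3 years (≈1095 days) ✗ → not eligible.
401(k) Plan — status part-time ✓ (not excluded); grade Band 4 ≥ Band 4 ✓; 25 hrs/wk ≥ 15 ✓; rating 4 ≥ 3 ✓; age 49 ≥ 25 ✓ → eligible.
Equipment Allowance — status part-time ✗ (requires temporary) → not eligible.
Education Assistance — status part-time ✗ (requires full-time, seasonal, or temporary) → not eligible.
Dependent Care FSA — status part-time ✓; service 454 days < 18 months (≈540 days) ✗ → not eligible.
Mental Health Benefit — status part-time ✓ (not excluded); service 454 days ≥ 90 days ✓; dept Research ✗ → not eligible.
Spot Bonus Program — service 454 days < 18 months (≈540 days) ✗ → not eligible.
Volunteer Time Off — service 454 days < 2 years (≈730 days) ✗ → not eligible.
Fitness Allowance — status part-time ✓ (not excluded); service 454 days < 3 years (≈1095 days) ✗ → not eligible.

401(k) Plan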